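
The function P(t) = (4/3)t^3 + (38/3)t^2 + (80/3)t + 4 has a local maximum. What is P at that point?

62/3

Critical points: P'(t) = 4t^2 + (76/3)t + 80/3 vanishes at t = -5, -4/3.
Since P''(t) = 8t + 76/3, we get P''(-5) = -44/3 < 0 ⇒ local maximum; P''(-4/3) = 44/3 > 0 ⇒ local minimum.
So the local maximum value is P(-5) = 62/3.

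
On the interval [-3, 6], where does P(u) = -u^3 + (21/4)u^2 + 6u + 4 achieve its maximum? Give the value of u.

The derivative is -3u^2 + (21/2)u + 6, which vanishes at u = -1/2 and u = 4.
Compare values at every candidate in [-3, 6]: P(-3) = 241/4; P(-1/2) = 39/16; P(4) = 48; P(6) = 13.
Hence the absolute maximum is 241/4 at u = -3.

-3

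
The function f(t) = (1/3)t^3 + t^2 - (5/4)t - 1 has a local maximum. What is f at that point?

Critical points: f'(t) = t^2 + 2t - 5/4 vanishes at t = -5/2, 1/2.
f''(t) = 2t + 2. f''(-5/2) = -3 < 0 ⇒ local maximum; f''(1/2) = 3 > 0 ⇒ local minimum.
So the local maximum value is f(-5/2) = 19/6.

19/6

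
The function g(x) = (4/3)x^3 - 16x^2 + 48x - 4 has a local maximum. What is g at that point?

116/3

Critical points: g'(x) = 4x^2 - 32x + 48 vanishes at x = 2, 6.
g''(x) = 8x - 32. g''(2) = -16 < 0 ⇒ local maximum; g''(6) = 16 > 0 ⇒ local minimum.
Thus g has its local maximum at x = 2, with value 116/3.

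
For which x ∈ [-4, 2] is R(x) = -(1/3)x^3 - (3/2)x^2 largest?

Differentiating, R'(x) = -x^2 - 3x; which vanishes at x = -3 and x = 0.
Evaluating at the critical points and endpoints: R(-4) = -8/3,  R(-3) = -9/2,  R(0) = 0,  R(2) = -26/3.
So the maximum is R(0) = 0.

0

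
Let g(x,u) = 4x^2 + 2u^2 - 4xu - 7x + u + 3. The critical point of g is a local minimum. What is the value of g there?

∂g/∂x = 8x - 4u - 7 = 0 and ∂g/∂u = -4x + 4u + 1 = 0, so (x, u) = (3/2, 5/4).
The Hessian has g_{xx} = 8, g_{uu} = 4, g_{xu} = -4, giving D = 16 > 0 with g_{xx} > 0, so the point is a local minimum.
g(3/2, 5/4) = -13/8.

-13/8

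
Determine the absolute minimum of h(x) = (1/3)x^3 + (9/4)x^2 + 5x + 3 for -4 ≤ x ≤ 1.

-7/3

The derivative is x^2 + (9/2)x + 5, which vanishes at x = -5/2 and x = -2.
Compare values at every candidate in [-4, 1]: h(-4) = -7/3; h(-5/2) = -31/48; h(-2) = -2/3; h(1) = 127/12.
Hence the absolute minimum is -7/3 at x = -4.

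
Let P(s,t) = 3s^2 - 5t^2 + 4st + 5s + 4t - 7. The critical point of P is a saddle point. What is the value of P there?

-689/76

∂P/∂s = 6s + 4t + 5 = 0 and ∂P/∂t = 4s - 10t + 4 = 0, so (s, t) = (-33/38, 1/19).
The Hessian has P_{ss} = 6, P_{tt} = -10, P_{st} = 4, giving D = -76 < 0, so the point is a saddle point.
P(-33/38, 1/19) = -689/76.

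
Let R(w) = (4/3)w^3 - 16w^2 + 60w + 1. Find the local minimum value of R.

203/3

Critical points: R'(w) = 4w^2 - 32w + 60 vanishes at w = 3, 5.
Since R''(w) = 8w - 32, we get R''(3) = -8 < 0 ⇒ local maximum; R''(5) = 8 > 0 ⇒ local minimum.
So the local minimum value is R(5) = 203/3.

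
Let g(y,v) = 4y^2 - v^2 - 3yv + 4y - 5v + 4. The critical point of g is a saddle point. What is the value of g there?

∂g/∂y = 8y - 3v + 4 = 0 and ∂g/∂v = -3y - 2v - 5 = 0, so (y, v) = (-23/25, -28/25).
The Hessian has g_{yy} = 8, g_{vv} = -2, g_{yv} = -3, giving D = -25 < 0, so the point is a saddle point.
g(-23/25, -28/25) = 124/25.

124/25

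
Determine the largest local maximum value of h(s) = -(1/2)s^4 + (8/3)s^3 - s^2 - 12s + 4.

h'(s) = -2s^3 + 8s^2 - 2s - 12 = 0 at s = -1, 2, 3.
Since h''(s) = -6s^2 + 16s - 2, we get h''(-1) = -24 < 0 ⇒ local maximum; h''(2) = 6 > 0 ⇒ local minimum; h''(3) = -8 < 0 ⇒ local maximum.
The largest local maximum is h(-1) = 71/6.

71/6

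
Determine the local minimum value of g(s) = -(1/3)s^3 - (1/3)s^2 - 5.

Critical points: g'(s) = -s^2 - (2/3)s vanishes at s = -2/3, 0.
Since g''(s) = -2s - 2/3, we get g''(-2/3) = 2/3 > 0 ⇒ local minimum; g''(0) = -2/3 < 0 ⇒ local maximum.
The local minimum is g(-2/3) = -409/81.

-409/81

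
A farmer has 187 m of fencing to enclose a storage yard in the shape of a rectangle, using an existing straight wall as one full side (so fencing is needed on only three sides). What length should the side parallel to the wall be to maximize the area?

187/2

Let the sides perpendicular to the wall have length x and the parallel side y, so 2x + y = 187 and the area is A = xy = x(187 − 2x).
A'(x) = 187 − 4x = 0 gives x = 187/4, and A''(x) = −4 < 0 confirms a maximum.
Then y = 187 − 2·187/4 = 187/2 and A = 34969/8.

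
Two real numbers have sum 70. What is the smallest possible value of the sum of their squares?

With a + b = 70, a^2 + b^2 = a^2 + (70 − a)^2.
The derivative 2a − 2(70 − a) = 4a − 140 vanishes at a = 35; second derivative 4 > 0, a minimum.
The minimum is 2·(35)^2 = 2450.

2450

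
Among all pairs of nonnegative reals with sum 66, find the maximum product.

1089

With x + y = 66, the product is P(x) = x(66 − x).
P'(x) = 66 − 2x = 0 gives x = 33; P'' = −2 < 0, so this is the maximum.
P = 33·33 = 1089.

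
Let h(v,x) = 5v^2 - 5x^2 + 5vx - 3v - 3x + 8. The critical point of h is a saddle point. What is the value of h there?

∂h/∂v = 10v + 5x - 3 = 0 and ∂h/∂x = 5v - 10x - 3 = 0, so (v, x) = (9/25, -3/25).
The Hessian has h_{vv} = 10, h_{xx} = -10, h_{vx} = 5, giving D = -125 < 0, so the point is a saddle point.
h(9/25, -3/25) = 191/25.

191/25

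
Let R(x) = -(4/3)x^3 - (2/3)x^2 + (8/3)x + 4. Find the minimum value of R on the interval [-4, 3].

The derivative is -4x^2 - (4/3)x + 8/3, which vanishes at x = -1 and x = 2/3.
Compare values at every candidate in [-4, 3]: R(-4) = 68, R(-1) = 2, R(2/3) = 412/81, R(3) = -30.
So the minimum is R(3) = -30.

-30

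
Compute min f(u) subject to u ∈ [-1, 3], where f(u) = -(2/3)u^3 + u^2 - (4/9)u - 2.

-37/3

The derivative is -2u^2 + 2u - 4/9, which vanishes at u = 1/3 and u = 2/3.
Candidates: f(-1) = 1/9; f(1/3) = -167/81; f(2/3) = -166/81; f(3) = -37/3.
The minimum over the interval is -37/3, attained at u = 3.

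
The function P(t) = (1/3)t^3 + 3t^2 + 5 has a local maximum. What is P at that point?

41

Critical points: P'(t) = t^2 + 6t vanishes at t = -6, 0.
Second-derivative test with P''(t) = 2t + 6: P''(-6) = -6 < 0 ⇒ local maximum; P''(0) = 6 > 0 ⇒ local minimum.
Thus P has its local maximum at t = -6, with value 41.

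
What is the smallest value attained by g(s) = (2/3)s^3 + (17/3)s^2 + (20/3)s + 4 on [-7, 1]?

g'(s) = 2s^2 + (34/3)s + 20/3, which vanishes at s = -5 and s = -2/3.
Evaluating at the critical points and endpoints: g(-7) = 19/3, g(-5) = 29, g(-2/3) = 152/81, g(1) = 17.
So the minimum is g(-2/3) = 152/81.

152/81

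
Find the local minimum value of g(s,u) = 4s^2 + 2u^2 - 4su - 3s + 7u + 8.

-1/8

∂g/∂s = 8s - 4u - 3 = 0 and ∂g/∂u = -4s + 4u + 7 = 0, so (s, u) = (-1, -11/4).
The Hessian has g_{ss} = 8, g_{uu} = 4, g_{su} = -4, giving D = 16 > 0 with g_{ss} > 0, so the point is a local minimum.
g(-1, -11/4) = -1/8.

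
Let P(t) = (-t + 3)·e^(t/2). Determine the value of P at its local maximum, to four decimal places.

3.2974

P'(t) = (-1)·e^(t/2) + (-t + 3)·(1/2)·e^(t/2) = (-(1/2)t + 1/2)·e^(t/2). Since e^(t/2) > 0, the only critical point is t = 1.
P''(1) has the same sign as -1/2 < 0, so this is a local maximum.
P(1) = (2)·e^(1/2) ≈ 3.2974.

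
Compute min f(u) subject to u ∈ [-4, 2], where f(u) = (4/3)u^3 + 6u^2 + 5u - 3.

f'(u) = 4u^2 + 12u + 5, which vanishes at u = -5/2 and u = -1/2.
Compare values at every candidate in [-4, 2]: f(-4) = -37/3,  f(-5/2) = 7/6,  f(-1/2) = -25/6,  f(2) = 125/3.
The minimum over the interval is -37/3, attained at u = -4.

-37/3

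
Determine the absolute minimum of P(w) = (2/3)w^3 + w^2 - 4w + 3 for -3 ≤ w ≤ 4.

2/3

P'(w) = 2w^2 + 2w - 4, which vanishes at w = -2 and w = 1.
Compare values at every candidate in [-3, 4]: P(-3) = 6, P(-2) = 29/3, P(1) = 2/3, P(4) = 137/3.
Hence the absolute minimum is 2/3 at w = 1.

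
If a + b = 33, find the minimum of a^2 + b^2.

With a + b = 33, a^2 + b^2 = a^2 + (33 − a)^2.
The derivative 2a − 2(33 − a) = 4a − 66 vanishes at a = 33/2; second derivative 4 > 0, a minimum.
The minimum is 2·(33/2)^2 = 1089/2.

1089/2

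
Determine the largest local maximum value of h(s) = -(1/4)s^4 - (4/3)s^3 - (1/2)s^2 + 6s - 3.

11/12

h'(s) = -s^3 - 4s^2 - s + 6. Setting h'(s) = 0 gives s ∈ {-3, -2, 1}.
Second-derivative test with h''(s) = -3s^2 - 8s - 1: h''(-3) = -4 < 0 ⇒ local maximum; h''(-2) = 3 > 0 ⇒ local minimum; h''(1) = -12 < 0 ⇒ local maximum.
The largest local maximum is h(1) = 11/12.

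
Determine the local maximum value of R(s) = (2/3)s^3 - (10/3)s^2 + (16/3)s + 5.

629/81

R'(s) = 2s^2 - (20/3)s + 16/3. Setting R'(s) = 0 gives s ∈ {4/3, 2}.
R''(s) = 4s - 20/3. R''(4/3) = -4/3 < 0 ⇒ local maximum; R''(2) = 4/3 > 0 ⇒ local minimum.
Thus R has its local maximum at s = 4/3, with value 629/81.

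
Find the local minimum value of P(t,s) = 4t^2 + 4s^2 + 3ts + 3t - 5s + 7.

204/55

∂P/∂t = 8t + 3s + 3 = 0 and ∂P/∂s = 3t + 8s - 5 = 0, so (t, s) = (-39/55, 49/55).
The Hessian has P_{tt} = 8, P_{ss} = 8, P_{ts} = 3, giving D = 55 > 0 with P_{tt} > 0, so the point is a local minimum.
P(-39/55, 49/55) = 204/55.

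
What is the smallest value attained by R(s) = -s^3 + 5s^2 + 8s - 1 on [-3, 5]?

Differentiating, R'(s) = -3s^2 + 10s + 8; which vanishes at s = -2/3 and s = 4.
Compare values at every candidate in [-3, 5]: R(-3) = 47,  R(-2/3) = -103/27,  R(4) = 47,  R(5) = 39.
The minimum over the interval is -103/27, attained at s = -2/3.

-103/27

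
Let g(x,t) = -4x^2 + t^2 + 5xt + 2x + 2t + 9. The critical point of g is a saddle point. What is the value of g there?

337/41

∂g/∂x = -8x + 5t + 2 = 0 and ∂g/∂t = 5x + 2t + 2 = 0, so (x, t) = (-6/41, -26/41).
The Hessian has g_{xx} = -8, g_{tt} = 2, g_{xt} = 5, giving D = -41 < 0, so the point is a saddle point.
g(-6/41, -26/41) = 337/41.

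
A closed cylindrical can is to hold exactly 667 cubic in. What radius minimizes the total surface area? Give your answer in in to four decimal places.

4.7349

With radius r and height h, πr²h = 667 so h = 667/(πr²), and S(r) = 2πr² + 2πrh = 2πr² + 2·667/r.
S'(r) = 4πr − 2·667/r² = 0 ⇒ r³ = 667/(2π), so r ≈ 4.7349 and h = 2r ≈ 9.4699.
S''(r) = 4π + 4·667/r³ > 0, so this is the minimum; S ≈ 422.6022.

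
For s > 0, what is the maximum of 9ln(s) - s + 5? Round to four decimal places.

g'(s) = 9/s − 1 = 0 gives s = 9.
g''(s) = -9/s², which is negative for s > 0, so this is a local maximum.
g(9) = 9·ln(9) - 9 + 5 ≈ 15.7750.

15.7750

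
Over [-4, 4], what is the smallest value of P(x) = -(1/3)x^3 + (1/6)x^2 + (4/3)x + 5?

Differentiating, P'(x) = -x^2 + (1/3)x + 4/3; which vanishes at x = -1 and x = 4/3.
Evaluating at the critical points and endpoints: P(-4) = 71/3; P(-1) = 25/6; P(4/3) = 509/81; P(4) = -25/3.
So the minimum is P(4) = -25/3.

-25/3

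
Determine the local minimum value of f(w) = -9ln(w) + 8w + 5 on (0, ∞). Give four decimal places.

12.9400

f'(w) = -9/w + 8 = 0 gives w = 9/8.
f''(w) = 9/w², which is positive for w > 0, so this is a local minimum.
f(9/8) = -9·ln(9/8) + 9 + 5 ≈ 12.9400.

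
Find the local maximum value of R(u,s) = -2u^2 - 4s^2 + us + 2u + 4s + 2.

118/31

∂R/∂u = -4u + s + 2 = 0 and ∂R/∂s = u - 8s + 4 = 0, so (u, s) = (20/31, 18/31).
The Hessian has R_{uu} = -4, R_{ss} = -8, R_{us} = 1, giving D = 31 > 0 with R_{uu} < 0, so the point is a local maximum.
R(20/31, 18/31) = 118/31.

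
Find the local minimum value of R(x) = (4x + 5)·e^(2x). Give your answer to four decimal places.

-0.0604

Differentiating with the product rule gives R'(x) = (8x + 14)·e^(2x). Since e^(2x) > 0, the only critical point is x = -7/4.
R''(-7/4) has the same sign as 8 > 0, so this is a local minimum.
R(-7/4) = (-2)·e^(-7/2) ≈ -0.0604.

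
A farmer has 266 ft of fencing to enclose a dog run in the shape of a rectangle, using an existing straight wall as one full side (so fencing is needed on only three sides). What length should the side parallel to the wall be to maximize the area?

133

Let the sides perpendicular to the wall have length x and the parallel side y, so 2x + y = 266 and the area is A = xy = x(266 − 2x).
A'(x) = 266 − 4x = 0 gives x = 133/2, and A''(x) = −4 < 0 confirms a maximum.
Then y = 266 − 2·133/2 = 133 and A = 17689/2.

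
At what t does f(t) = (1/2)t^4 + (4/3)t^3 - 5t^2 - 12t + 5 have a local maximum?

-1

Critical points: f'(t) = 2t^3 + 4t^2 - 10t - 12 vanishes at t = -3, -1, 2.
f''(t) = 6t^2 + 8t - 10. f''(-3) = 20 > 0 ⇒ local minimum; f''(-1) = -12 < 0 ⇒ local maximum; f''(2) = 30 > 0 ⇒ local minimum.
The local maximum is f(-1) = 67/6.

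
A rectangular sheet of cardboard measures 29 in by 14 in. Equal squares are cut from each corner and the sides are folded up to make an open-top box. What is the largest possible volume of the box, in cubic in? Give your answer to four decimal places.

With cut size x, the volume is V(x) = x(29 − 2x)(14 − 2x) for 0 < x < 7.
V'(x) = 12x^2 − 172x + 406. Setting V'(x) = 0 gives x ≈ 2.9800 (the root in (0, 7)).
V''(x) = 24x − 172 is negative there, so this is the maximum; V ≈ 552.0200.

552.0200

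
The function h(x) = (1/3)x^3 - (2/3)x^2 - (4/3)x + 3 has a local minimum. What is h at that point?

h'(x) = x^2 - (4/3)x - 4/3. Setting h'(x) = 0 gives x ∈ {-2/3, 2}.
Since h''(x) = 2x - 4/3, we get h''(-2/3) = -8/3 < 0 ⇒ local maximum; h''(2) = 8/3 > 0 ⇒ local minimum.
So the local minimum value is h(2) = 1/3.

1/3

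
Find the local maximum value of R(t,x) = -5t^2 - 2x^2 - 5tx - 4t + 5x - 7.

152/15

∂R/∂t = -10t - 5x - 4 = 0 and ∂R/∂x = -5t - 4x + 5 = 0, so (t, x) = (-41/15, 14/3).
The Hessian has R_{tt} = -10, R_{xx} = -4, R_{tx} = -5, giving D = 15 > 0 with R_{tt} < 0, so the point is a local maximum.
R(-41/15, 14/3) = 152/15.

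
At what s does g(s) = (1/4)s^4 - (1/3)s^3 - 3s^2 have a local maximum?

0

g'(s) = s^3 - s^2 - 6s = 0 at s = -2, 0, 3.
g''(s) = 3s^2 - 2s - 6. g''(-2) = 10 > 0 ⇒ local minimum; g''(0) = -6 < 0 ⇒ local maximum; g''(3) = 15 > 0 ⇒ local minimum.
Thus g has its local maximum at s = 0, with value 0.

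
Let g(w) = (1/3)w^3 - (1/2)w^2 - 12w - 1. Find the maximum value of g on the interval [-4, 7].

The derivative is w^2 - w - 12, which vanishes at w = -3 and w = 4.
Evaluating at the critical points and endpoints: g(-4) = 53/3; g(-3) = 43/2; g(4) = -107/3; g(7) = 29/6.
So the maximum is g(-3) = 43/2.

43/2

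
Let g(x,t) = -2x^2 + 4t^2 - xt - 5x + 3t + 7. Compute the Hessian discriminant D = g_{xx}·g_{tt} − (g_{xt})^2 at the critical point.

-33

∂g/∂x = -4x - t - 5 = 0 and ∂g/∂t = -x + 8t + 3 = 0, so (x, t) = (-37/33, -17/33).
The Hessian has g_{xx} = -4, g_{tt} = 8, g_{xt} = -1, giving D = -33 < 0, so the point is a saddle point.
D = (-4)·(8) − (-1)^2 = -33.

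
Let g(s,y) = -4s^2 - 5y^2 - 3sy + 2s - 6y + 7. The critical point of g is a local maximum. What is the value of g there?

∂g/∂s = -8s - 3y + 2 = 0 and ∂g/∂y = -3s - 10y - 6 = 0, so (s, y) = (38/71, -54/71).
The Hessian has g_{ss} = -8, g_{yy} = -10, g_{sy} = -3, giving D = 71 > 0 with g_{ss} < 0, so the point is a local maximum.
g(38/71, -54/71) = 697/71.

697/71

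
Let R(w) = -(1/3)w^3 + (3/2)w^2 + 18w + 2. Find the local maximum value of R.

92

Critical points: R'(w) = -w^2 + 3w + 18 vanishes at w = -3, 6.
Since R''(w) = -2w + 3, we get R''(-3) = 9 > 0 ⇒ local minimum; R''(6) = -9 < 0 ⇒ local maximum.
The local maximum is R(6) = 92.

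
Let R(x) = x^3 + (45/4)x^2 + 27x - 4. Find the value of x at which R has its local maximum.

-6

Critical points: R'(x) = 3x^2 + (45/2)x + 27 vanishes at x = -6, -3/2.
Second-derivative test with R''(x) = 6x + 45/2: R''(-6) = -27/2 < 0 ⇒ local maximum; R''(-3/2) = 27/2 > 0 ⇒ local minimum.
So the local maximum value is R(-6) = 23.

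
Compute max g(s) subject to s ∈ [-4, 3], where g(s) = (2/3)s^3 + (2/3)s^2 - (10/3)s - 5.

The derivative is 2s^2 + (4/3)s - 10/3, which vanishes at s = -5/3 and s = 1.
Evaluating at the critical points and endpoints: g(-4) = -71/3; g(-5/3) = -55/81; g(1) = -7; g(3) = 9.
The maximum over the interval is 9, attained at s = 3.

9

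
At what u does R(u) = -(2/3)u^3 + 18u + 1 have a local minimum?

R'(u) = -2u^2 + 18 = 0 at u = -3, 3.
R''(u) = -4u. R''(-3) = 12 > 0 ⇒ local minimum; R''(3) = -12 < 0 ⇒ local maximum.
The local minimum is R(-3) = -35.

-3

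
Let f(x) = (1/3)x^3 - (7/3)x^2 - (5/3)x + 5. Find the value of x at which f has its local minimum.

f'(x) = x^2 - (14/3)x - 5/3. Setting f'(x) = 0 gives x ∈ {-1/3, 5}.
f''(x) = 2x - 14/3. f''(-1/3) = -16/3 < 0 ⇒ local maximum; f''(5) = 16/3 > 0 ⇒ local minimum.
The local minimum is f(5) = -20.

5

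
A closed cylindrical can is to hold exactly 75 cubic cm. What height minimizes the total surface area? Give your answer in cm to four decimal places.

4.5708

With radius r and height h, πr²h = 75 so h = 75/(πr²), and S(r) = 2πr² + 2πrh = 2πr² + 2·75/r.
S'(r) = 4πr − 2·75/r² = 0 ⇒ r³ = 75/(2π), so r ≈ 2.2854 and h = 2r ≈ 4.5708.
S''(r) = 4π + 4·75/r³ > 0, so this is the minimum; S ≈ 98.4514.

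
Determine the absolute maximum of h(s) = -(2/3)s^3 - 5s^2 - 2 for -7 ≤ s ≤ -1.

h'(s) = -2s^2 - 10s, whose only zero in [-7, -1] is s = -5.
Compare values at every candidate in [-7, -1]: h(-7) = -55/3, h(-5) = -131/3, h(-1) = -19/3.
So the maximum is h(-1) = -19/3.

-19/3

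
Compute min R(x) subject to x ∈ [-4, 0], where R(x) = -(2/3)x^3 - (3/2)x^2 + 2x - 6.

Differentiating, R'(x) = -2x^2 - 3x + 2; whose only zero in [-4, 0] is x = -2.
Candidates: R(-4) = 14/3,  R(-2) = -32/3,  R(0) = -6.
So the minimum is R(-2) = -32/3.

-32/3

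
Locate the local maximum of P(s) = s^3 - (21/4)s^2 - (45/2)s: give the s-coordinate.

P'(s) = 3s^2 - (21/2)s - 45/2 = 0 at s = -3/2, 5.
Since P''(s) = 6s - 21/2, we get P''(-3/2) = -39/2 < 0 ⇒ local maximum; P''(5) = 39/2 > 0 ⇒ local minimum.
The local maximum is P(-3/2) = 297/16.

-3/2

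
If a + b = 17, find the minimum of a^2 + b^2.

289/2

With a + b = 17, a^2 + b^2 = a^2 + (17 − a)^2.
The derivative 2a − 2(17 − a) = 4a − 34 vanishes at a = 17/2; second derivative 4 > 0, a minimum.
The minimum is 2·(17/2)^2 = 289/2.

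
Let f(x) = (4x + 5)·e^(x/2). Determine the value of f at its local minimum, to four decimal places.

-1.5753

Differentiating with the product rule gives f'(x) = (2x + 13/2)·e^(x/2). Since e^(x/2) > 0, the only critical point is x = -13/4.
f''(-13/4) has the same sign as 2 > 0, so this is a local minimum.
f(-13/4) = (-8)·e^(-13/8) ≈ -1.5753.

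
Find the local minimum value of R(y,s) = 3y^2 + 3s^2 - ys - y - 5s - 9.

-398/35

∂R/∂y = 6y - s - 1 = 0 and ∂R/∂s = -y + 6s - 5 = 0, so (y, s) = (11/35, 31/35).
The Hessian has R_{yy} = 6, R_{ss} = 6, R_{ys} = -1, giving D = 35 > 0 with R_{yy} > 0, so the point is a local minimum.
R(11/35, 31/35) = -398/35.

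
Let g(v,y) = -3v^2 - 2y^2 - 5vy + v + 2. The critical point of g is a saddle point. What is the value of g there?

∂g/∂v = -6v - 5y + 1 = 0 and ∂g/∂y = -5v - 4y = 0, so (v, y) = (-4, 5).
The Hessian has g_{vv} = -6, g_{yy} = -4, g_{vy} = -5, giving D = -1 < 0, so the point is a saddle point.
g(-4, 5) = 0.

0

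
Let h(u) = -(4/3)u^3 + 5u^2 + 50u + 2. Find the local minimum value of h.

h'(u) = -4u^2 + 10u + 50 = 0 at u = -5/2, 5.
Since h''(u) = -8u + 10, we get h''(-5/2) = 30 > 0 ⇒ local minimum; h''(5) = -30 < 0 ⇒ local maximum.
So the local minimum value is h(-5/2) = -851/12.

-851/12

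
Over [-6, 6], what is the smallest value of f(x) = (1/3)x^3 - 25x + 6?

Differentiating, f'(x) = x^2 - 25; which vanishes at x = -5 and x = 5.
Candidates: f(-6) = 84,  f(-5) = 268/3,  f(5) = -232/3,  f(6) = -72.
Hence the absolute minimum is -232/3 at x = 5.

-232/3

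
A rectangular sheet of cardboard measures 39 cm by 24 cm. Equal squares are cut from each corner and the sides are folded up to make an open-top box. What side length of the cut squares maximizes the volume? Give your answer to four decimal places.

With cut size x, the volume is V(x) = x(39 − 2x)(24 − 2x) for 0 < x < 12.
V'(x) = 12x^2 − 252x + 936. Setting V'(x) = 0 gives x ≈ 4.8211 (the root in (0, 12)).
V''(x) = 24x − 252 is negative there, so this is the maximum; V ≈ 2032.1584.

4.8211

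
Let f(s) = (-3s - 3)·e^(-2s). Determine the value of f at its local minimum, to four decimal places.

By the product rule, f'(s) = (6s + 3)·e^(-2s). Since e^(-2s) > 0, the only critical point is s = -1/2.
f''(-1/2) has the same sign as 6 > 0, so this is a local minimum.
f(-1/2) = (-3/2)·e^(1) ≈ -4.0774.

-4.0774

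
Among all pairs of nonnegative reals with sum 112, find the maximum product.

With x + y = 112, the product is P(x) = x(112 − x).
P'(x) = 112 − 2x = 0 gives x = 56; P'' = −2 < 0, so this is the maximum.
P = 56·56 = 3136.

3136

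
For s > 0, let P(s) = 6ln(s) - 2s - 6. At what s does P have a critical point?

3

P'(s) = 6/s − 2 = 0 gives s = 3.
P''(s) = -6/s², which is negative for s > 0, so this is a local maximum.
P(3) = 6·ln(3) - 6 - 6 ≈ -5.4083.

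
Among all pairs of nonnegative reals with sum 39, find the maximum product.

With x + y = 39, the product is P(x) = x(39 − x).
P'(x) = 39 − 2x = 0 gives x = 39/2; P'' = −2 < 0, so this is the maximum.
P = 39/2·39/2 = 1521/4.

1521/4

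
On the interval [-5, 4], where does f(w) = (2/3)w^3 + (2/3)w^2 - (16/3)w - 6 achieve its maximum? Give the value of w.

4

Differentiating, f'(w) = 2w^2 + (4/3)w - 16/3; which vanishes at w = -2 and w = 4/3.
Evaluating at the critical points and endpoints: f(-5) = -46, f(-2) = 2, f(4/3) = -838/81, f(4) = 26.
So the maximum is f(4) = 26.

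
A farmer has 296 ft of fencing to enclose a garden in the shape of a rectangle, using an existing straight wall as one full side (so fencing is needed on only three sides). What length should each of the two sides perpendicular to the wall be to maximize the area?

Let the sides perpendicular to the wall have length x and the parallel side y, so 2x + y = 296 and the area is A = xy = x(296 − 2x).
A'(x) = 296 − 4x = 0 gives x = 74, and A''(x) = −4 < 0 confirms a maximum.
Then y = 296 − 2·74 = 148 and A = 10952.

74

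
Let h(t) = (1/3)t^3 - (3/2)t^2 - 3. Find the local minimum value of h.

h'(t) = t^2 - 3t = 0 at t = 0, 3.
Since h''(t) = 2t - 3, we get h''(0) = -3 < 0 ⇒ local maximum; h''(3) = 3 > 0 ⇒ local minimum.
The local minimum is h(3) = -15/2.

-15/2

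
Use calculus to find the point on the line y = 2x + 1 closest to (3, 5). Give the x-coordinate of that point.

Minimize D(x)^2 = (x - 3)^2 + (2x - 4)^2.
d/dx[D^2] = 2(x - 3) + 2·2·(2x - 4) = 0 ⇒ x = 11/5.
Then y = 27/5 and the distance is √(4/5) ≈ 0.8944.

11/5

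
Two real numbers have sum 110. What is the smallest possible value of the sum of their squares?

6050

With a + b = 110, a^2 + b^2 = a^2 + (110 − a)^2.
The derivative 2a − 2(110 − a) = 4a − 220 vanishes at a = 55; second derivative 4 > 0, a minimum.
The minimum is 2·(55)^2 = 6050.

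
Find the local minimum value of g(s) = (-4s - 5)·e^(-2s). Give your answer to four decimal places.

Differentiating with the product rule gives g'(s) = (8s + 6)·e^(-2s). Since e^(-2s) > 0, the only critical point is s = -3/4.
g''(-3/4) has the same sign as 8 > 0, so this is a local minimum.
g(-3/4) = (-2)·e^(3/2) ≈ -8.9634.

-8.9634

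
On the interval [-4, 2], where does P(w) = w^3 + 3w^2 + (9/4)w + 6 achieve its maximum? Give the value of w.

2

P'(w) = 3w^2 + 6w + 9/4, which vanishes at w = -3/2 and w = -1/2.
Evaluating at the critical points and endpoints: P(-4) = -19; P(-3/2) = 6; P(-1/2) = 11/2; P(2) = 61/2.
Hence the absolute maximum is 61/2 at w = 2.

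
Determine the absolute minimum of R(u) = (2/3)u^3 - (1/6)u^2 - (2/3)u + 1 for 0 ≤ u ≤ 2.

R'(u) = 2u^2 - (1/3)u - 2/3, whose only zero in [0, 2] is u = 2/3.
Candidates: R(0) = 1, R(2/3) = 55/81, R(2) = 13/3.
So the minimum is R(2/3) = 55/81.

55/81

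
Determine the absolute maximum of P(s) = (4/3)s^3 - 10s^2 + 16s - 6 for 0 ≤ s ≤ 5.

Differentiating, P'(s) = 4s^2 - 20s + 16; which vanishes at s = 1 and s = 4.
Compare values at every candidate in [0, 5]: P(0) = -6,  P(1) = 4/3,  P(4) = -50/3,  P(5) = -28/3.
The maximum over the interval is 4/3, attained at s = 1.

4/3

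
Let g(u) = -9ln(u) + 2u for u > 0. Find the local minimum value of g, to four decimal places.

g'(u) = -9/u + 2 = 0 gives u = 9/2.
g''(u) = 9/u², which is positive for u > 0, so this is a local minimum.
g(9/2) = -9·ln(9/2) + 9 ≈ -4.5367.

-4.5367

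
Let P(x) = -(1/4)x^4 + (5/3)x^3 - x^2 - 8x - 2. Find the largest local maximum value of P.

P'(x) = -x^3 + 5x^2 - 2x - 8 = 0 at x = -1, 2, 4.
Since P''(x) = -3x^2 + 10x - 2, we get P''(-1) = -15 < 0 ⇒ local maximum; P''(2) = 6 > 0 ⇒ local minimum; P''(4) = -10 < 0 ⇒ local maximum.
Thus P has its largest local maximum at x = -1, with value 37/12.

37/12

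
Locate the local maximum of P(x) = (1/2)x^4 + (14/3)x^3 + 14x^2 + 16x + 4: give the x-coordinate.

Critical points: P'(x) = 2x^3 + 14x^2 + 28x + 16 vanishes at x = -4, -2, -1.
Second-derivative test with P''(x) = 6x^2 + 28x + 28: P''(-4) = 12 > 0 ⇒ local minimum; P''(-2) = -4 < 0 ⇒ local maximum; P''(-1) = 6 > 0 ⇒ local minimum.
Thus P has its local maximum at x = -2, with value -4/3.

-2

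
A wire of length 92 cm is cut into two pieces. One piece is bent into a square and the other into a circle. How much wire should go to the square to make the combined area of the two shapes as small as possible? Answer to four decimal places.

Let x be the length used for the square. Square side x/4; circle radius (92−x)/(2π).
A(x) = (x/4)² + π·((92−x)/(2π))² = x²/16 + (92−x)²/(4π) for 0 ≤ x ≤ 92. A'(x) = x/8 − (92−x)/(2π) = 0 gives x = 4·92/(π+4) ≈ 51.5291.
A'' = 1/8 + 1/(2π) > 0, so this gives the minimum combined area; x ≈ 51.5291 cm to the square.

51.5291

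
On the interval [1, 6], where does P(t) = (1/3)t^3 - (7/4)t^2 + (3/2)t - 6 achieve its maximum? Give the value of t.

The derivative is t^2 - (7/2)t + 3/2, whose only zero in [1, 6] is t = 3.
Compare values at every candidate in [1, 6]: P(1) = -71/12; P(3) = -33/4; P(6) = 12.
Hence the absolute maximum is 12 at t = 6.

6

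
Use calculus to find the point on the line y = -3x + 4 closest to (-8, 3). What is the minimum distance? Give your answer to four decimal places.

Minimize D(x)^2 = (x + 8)^2 + (-3x + 1)^2.
d/dx[D^2] = 2(x + 8) + 2·(-3)·(-3x + 1) = 0 ⇒ x = -1/2.
Then y = 11/2 and the distance is √(125/2) ≈ 7.9057.

7.9057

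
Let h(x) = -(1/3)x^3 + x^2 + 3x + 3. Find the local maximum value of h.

12

h'(x) = -x^2 + 2x + 3 = 0 at x = -1, 3.
h''(x) = -2x + 2. h''(-1) = 4 > 0 ⇒ local minimum; h''(3) = -4 < 0 ⇒ local maximum.
So the local maximum value is h(3) = 12.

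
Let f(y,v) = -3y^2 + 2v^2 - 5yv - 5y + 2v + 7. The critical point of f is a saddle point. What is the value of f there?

∂f/∂y = -6y - 5v - 5 = 0 and ∂f/∂v = -5y + 4v + 2 = 0, so (y, v) = (-10/49, -37/49).
The Hessian has f_{yy} = -6, f_{vv} = 4, f_{yv} = -5, giving D = -49 < 0, so the point is a saddle point.
f(-10/49, -37/49) = 331/49.

331/49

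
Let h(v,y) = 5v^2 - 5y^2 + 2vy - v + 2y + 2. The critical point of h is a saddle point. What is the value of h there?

227/104

∂h/∂v = 10v + 2y - 1 = 0 and ∂h/∂y = 2v - 10y + 2 = 0, so (v, y) = (3/52, 11/52).
The Hessian has h_{vv} = 10, h_{yy} = -10, h_{vy} = 2, giving D = -104 < 0, so the point is a saddle point.
h(3/52, 11/52) = 227/104.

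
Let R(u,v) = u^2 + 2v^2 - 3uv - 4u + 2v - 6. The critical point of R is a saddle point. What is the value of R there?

∂R/∂u = 2u - 3v - 4 = 0 and ∂R/∂v = -3u + 4v + 2 = 0, so (u, v) = (-10, -8).
The Hessian has R_{uu} = 2, R_{vv} = 4, R_{uv} = -3, giving D = -1 < 0, so the point is a saddle point.
R(-10, -8) = 6.

6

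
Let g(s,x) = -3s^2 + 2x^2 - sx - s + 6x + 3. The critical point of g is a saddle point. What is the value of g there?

∂g/∂s = -6s - x - 1 = 0 and ∂g/∂x = -s + 4x + 6 = 0, so (s, x) = (2/25, -37/25).
The Hessian has g_{ss} = -6, g_{xx} = 4, g_{sx} = -1, giving D = -25 < 0, so the point is a saddle point.
g(2/25, -37/25) = -37/25.

-37/25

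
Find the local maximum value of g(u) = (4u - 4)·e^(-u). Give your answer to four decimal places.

0.5413

By the product rule, g'(u) = (-4u + 8)·e^(-u). Since e^(-u) > 0, the only critical point is u = 2.
g''(2) has the same sign as -4 < 0, so this is a local maximum.
g(2) = (4)·e^(-2) ≈ 0.5413.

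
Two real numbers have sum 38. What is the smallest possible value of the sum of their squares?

With a + b = 38, a^2 + b^2 = a^2 + (38 − a)^2.
The derivative 2a − 2(38 − a) = 4a − 76 vanishes at a = 19; second derivative 4 > 0, a minimum.
The minimum is 2·(19)^2 = 722.

722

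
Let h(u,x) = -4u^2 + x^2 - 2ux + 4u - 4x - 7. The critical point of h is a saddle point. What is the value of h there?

-11

∂h/∂u = -8u - 2x + 4 = 0 and ∂h/∂x = -2u + 2x - 4 = 0, so (u, x) = (0, 2).
The Hessian has h_{uu} = -8, h_{xx} = 2, h_{ux} = -2, giving D = -20 < 0, so the point is a saddle point.
h(0, 2) = -11.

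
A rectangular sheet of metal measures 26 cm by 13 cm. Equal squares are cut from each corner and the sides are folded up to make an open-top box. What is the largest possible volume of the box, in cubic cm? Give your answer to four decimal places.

422.8128

With cut size x, the volume is V(x) = x(26 − 2x)(13 − 2x) for 0 < x < 6.5.
V'(x) = 12x^2 − 156x + 338. Setting V'(x) = 0 gives x ≈ 2.7472 (the root in (0, 6.5)).
V''(x) = 24x − 156 is negative there, so this is the maximum; V ≈ 422.8128.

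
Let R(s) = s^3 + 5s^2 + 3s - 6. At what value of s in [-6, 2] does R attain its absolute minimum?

The derivative is 3s^2 + 10s + 3, which vanishes at s = -3 and s = -1/3.
Compare values at every candidate in [-6, 2]: R(-6) = -60,  R(-3) = 3,  R(-1/3) = -175/27,  R(2) = 28.
The minimum over the interval is -60, attained at s = -6.

-6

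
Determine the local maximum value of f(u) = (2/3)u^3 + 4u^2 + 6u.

0

f'(u) = 2u^2 + 8u + 6. Setting f'(u) = 0 gives u ∈ {-3, -1}.
Since f''(u) = 4u + 8, we get f''(-3) = -4 < 0 ⇒ local maximum; f''(-1) = 4 > 0 ⇒ local minimum.
So the local maximum value is f(-3) = 0.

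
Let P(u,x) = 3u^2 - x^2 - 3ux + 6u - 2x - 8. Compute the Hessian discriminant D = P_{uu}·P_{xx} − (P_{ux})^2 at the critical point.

-21

∂P/∂u = 6u - 3x + 6 = 0 and ∂P/∂x = -3u - 2x - 2 = 0, so (u, x) = (-6/7, 2/7).
The Hessian has P_{uu} = 6, P_{xx} = -2, P_{ux} = -3, giving D = -21 < 0, so the point is a saddle point.
D = (6)·(-2) − (-3)^2 = -21.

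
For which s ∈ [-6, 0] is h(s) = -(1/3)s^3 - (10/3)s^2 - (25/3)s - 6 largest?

Differentiating, h'(s) = -s^2 - (20/3)s - 25/3; which vanishes at s = -5 and s = -5/3.
Compare values at every candidate in [-6, 0]: h(-6) = -4; h(-5) = -6; h(-5/3) = 14/81; h(0) = -6.
So the maximum is h(-5/3) = 14/81.

-5/3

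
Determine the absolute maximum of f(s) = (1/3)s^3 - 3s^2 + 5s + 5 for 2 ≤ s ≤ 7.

f'(s) = s^2 - 6s + 5, whose only zero in [2, 7] is s = 5.
Compare values at every candidate in [2, 7]: f(2) = 17/3; f(5) = -10/3; f(7) = 22/3.
The maximum over the interval is 22/3, attained at s = 7.

22/3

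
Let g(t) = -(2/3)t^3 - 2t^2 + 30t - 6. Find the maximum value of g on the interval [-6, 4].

The derivative is -2t^2 - 4t + 30, which vanishes at t = -5 and t = 3.
Compare values at every candidate in [-6, 4]: g(-6) = -114,  g(-5) = -368/3,  g(3) = 48,  g(4) = 118/3.
So the maximum is g(3) = 48.

48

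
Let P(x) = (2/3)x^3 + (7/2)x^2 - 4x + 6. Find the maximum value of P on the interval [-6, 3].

Differentiating, P'(x) = 2x^2 + 7x - 4; which vanishes at x = -4 and x = 1/2.
Compare values at every candidate in [-6, 3]: P(-6) = 12, P(-4) = 106/3, P(1/2) = 119/24, P(3) = 87/2.
So the maximum is P(3) = 87/2.

87/2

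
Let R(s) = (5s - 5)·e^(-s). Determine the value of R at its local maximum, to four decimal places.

Differentiating with the product rule gives R'(s) = (-5s + 10)·e^(-s). Since e^(-s) > 0, the only critical point is s = 2.
R''(2) has the same sign as -5 < 0, so this is a local maximum.
R(2) = (5)·e^(-2) ≈ 0.6767.

0.6767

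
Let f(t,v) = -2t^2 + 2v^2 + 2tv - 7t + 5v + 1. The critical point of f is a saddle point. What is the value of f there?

∂f/∂t = -4t + 2v - 7 = 0 and ∂f/∂v = 2t + 4v + 5 = 0, so (t, v) = (-19/10, -3/10).
The Hessian has f_{tt} = -4, f_{vv} = 4, f_{tv} = 2, giving D = -20 < 0, so the point is a saddle point.
f(-19/10, -3/10) = 69/10.

69/10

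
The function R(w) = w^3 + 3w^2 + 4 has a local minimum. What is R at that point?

4

R'(w) = 3w^2 + 6w. Setting R'(w) = 0 gives w ∈ {-2, 0}.
Since R''(w) = 6w + 6, we get R''(-2) = -6 < 0 ⇒ local maximum; R''(0) = 6 > 0 ⇒ local minimum.
So the local minimum value is R(0) = 4.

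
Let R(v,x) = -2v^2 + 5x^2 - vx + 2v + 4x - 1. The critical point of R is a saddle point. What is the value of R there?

-45/41

∂R/∂v = -4v - x + 2 = 0 and ∂R/∂x = -v + 10x + 4 = 0, so (v, x) = (24/41, -14/41).
The Hessian has R_{vv} = -4, R_{xx} = 10, R_{vx} = -1, giving D = -41 < 0, so the point is a saddle point.
R(24/41, -14/41) = -45/41.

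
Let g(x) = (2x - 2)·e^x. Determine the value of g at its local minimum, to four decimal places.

g'(x) = 2·e^x + (2x - 2)·1·e^x = (2x)·e^x. Since e^x > 0, the only critical point is x = 0.
g''(0) has the same sign as 2 > 0, so this is a local minimum.
g(0) = (-2)·e^(0) ≈ -2.0000.

-2.0000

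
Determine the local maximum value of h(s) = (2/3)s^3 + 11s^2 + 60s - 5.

-113

h'(s) = 2s^2 + 22s + 60 = 0 at s = -6, -5.
Since h''(s) = 4s + 22, we get h''(-6) = -2 < 0 ⇒ local maximum; h''(-5) = 2 > 0 ⇒ local minimum.
So the local maximum value is h(-6) = -113.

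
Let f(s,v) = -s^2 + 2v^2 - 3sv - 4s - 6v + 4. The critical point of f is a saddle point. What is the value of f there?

8

∂f/∂s = -2s - 3v - 4 = 0 and ∂f/∂v = -3s + 4v - 6 = 0, so (s, v) = (-2, 0).
The Hessian has f_{ss} = -2, f_{vv} = 4, f_{sv} = -3, giving D = -17 < 0, so the point is a saddle point.
f(-2, 0) = 8.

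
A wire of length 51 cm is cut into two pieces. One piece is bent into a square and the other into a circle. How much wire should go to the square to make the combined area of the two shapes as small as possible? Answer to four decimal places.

28.5651

Let x be the length used for the square. Square side x/4; circle radius (51−x)/(2π).
A(x) = (x/4)² + π·((51−x)/(2π))² = x²/16 + (51−x)²/(4π) for 0 ≤ x ≤ 51. A'(x) = x/8 − (51−x)/(2π) = 0 gives x = 4·51/(π+4) ≈ 28.5651.
A'' = 1/8 + 1/(2π) > 0, so this gives the minimum combined area; x ≈ 28.5651 cm to the square.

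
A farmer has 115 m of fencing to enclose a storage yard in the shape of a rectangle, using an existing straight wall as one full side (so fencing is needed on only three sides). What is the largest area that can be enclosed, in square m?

Let the sides perpendicular to the wall have length x and the parallel side y, so 2x + y = 115 and the area is A = xy = x(115 − 2x).
A'(x) = 115 − 4x = 0 gives x = 115/4, and A''(x) = −4 < 0 confirms a maximum.
Then y = 115 − 2·115/4 = 115/2 and A = 13225/8.

13225/8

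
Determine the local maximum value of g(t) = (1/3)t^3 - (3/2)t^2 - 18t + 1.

65/2

g'(t) = t^2 - 3t - 18 = 0 at t = -3, 6.
Since g''(t) = 2t - 3, we get g''(-3) = -9 < 0 ⇒ local maximum; g''(6) = 9 > 0 ⇒ local minimum.
The local maximum is g(-3) = 65/2.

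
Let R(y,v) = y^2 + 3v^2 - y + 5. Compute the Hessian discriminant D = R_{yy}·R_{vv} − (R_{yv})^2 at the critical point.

∂R/∂y = 2y - 1 = 0 and ∂R/∂v = 6v = 0, so (y, v) = (1/2, 0).
The Hessian has R_{yy} = 2, R_{vv} = 6, R_{yv} = 0, giving D = 12 > 0 with R_{yy} > 0, so the point is a local minimum.
D = (2)·(6) − (0)^2 = 12.

12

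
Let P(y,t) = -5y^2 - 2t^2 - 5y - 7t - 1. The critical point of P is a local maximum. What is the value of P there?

∂P/∂y = -10y - 5 = 0 and ∂P/∂t = -4t - 7 = 0, so (y, t) = (-1/2, -7/4).
The Hessian has P_{yy} = -10, P_{tt} = -4, P_{yt} = 0, giving D = 40 > 0 with P_{yy} < 0, so the point is a local maximum.
P(-1/2, -7/4) = 51/8.

51/8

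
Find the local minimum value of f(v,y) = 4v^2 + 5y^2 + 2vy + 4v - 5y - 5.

-150/19

∂f/∂v = 8v + 2y + 4 = 0 and ∂f/∂y = 2v + 10y - 5 = 0, so (v, y) = (-25/38, 12/19).
The Hessian has f_{vv} = 8, f_{yy} = 10, f_{vy} = 2, giving D = 76 > 0 with f_{vv} > 0, so the point is a local minimum.
f(-25/38, 12/19) = -150/19.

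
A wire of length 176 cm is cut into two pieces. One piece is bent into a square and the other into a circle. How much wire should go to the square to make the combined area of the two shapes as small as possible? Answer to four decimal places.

Let x be the length used for the square. Square side x/4; circle radius (176−x)/(2π).
A(x) = (x/4)² + π·((176−x)/(2π))² = x²/16 + (176−x)²/(4π) for 0 ≤ x ≤ 176. A'(x) = x/8 − (176−x)/(2π) = 0 gives x = 4·176/(π+4) ≈ 98.5775.
A'' = 1/8 + 1/(2π) > 0, so this gives the minimum combined area; x ≈ 98.5775 cm to the square.

98.5775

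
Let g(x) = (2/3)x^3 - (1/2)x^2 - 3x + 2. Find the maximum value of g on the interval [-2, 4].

74/3

Differentiating, g'(x) = 2x^2 - x - 3; which vanishes at x = -1 and x = 3/2.
Candidates: g(-2) = 2/3; g(-1) = 23/6; g(3/2) = -11/8; g(4) = 74/3.
So the maximum is g(4) = 74/3.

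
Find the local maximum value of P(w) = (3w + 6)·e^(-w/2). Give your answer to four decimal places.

P'(w) = 3·e^(-w/2) + (3w + 6)·(-1/2)·e^(-w/2) = (-(3/2)w)·e^(-w/2). Since e^(-w/2) > 0, the only critical point is w = 0.
P''(0) has the same sign as -3/2 < 0, so this is a local maximum.
P(0) = (6)·e^(0) ≈ 6.0000.

6.0000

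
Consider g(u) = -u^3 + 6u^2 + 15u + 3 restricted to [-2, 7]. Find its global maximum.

103

g'(u) = -3u^2 + 12u + 15, which vanishes at u = -1 and u = 5.
Evaluating at the critical points and endpoints: g(-2) = 5, g(-1) = -5, g(5) = 103, g(7) = 59.
The maximum over the interval is 103, attained at u = 5.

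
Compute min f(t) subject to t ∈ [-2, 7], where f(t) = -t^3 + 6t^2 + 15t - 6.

Differentiating, f'(t) = -3t^2 + 12t + 15; which vanishes at t = -1 and t = 5.
Compare values at every candidate in [-2, 7]: f(-2) = -4, f(-1) = -14, f(5) = 94, f(7) = 50.
Hence the absolute minimum is -14 at t = -1.

-14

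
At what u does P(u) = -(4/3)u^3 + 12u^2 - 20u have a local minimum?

1

P'(u) = -4u^2 + 24u - 20. Setting P'(u) = 0 gives u ∈ {1, 5}.
Since P''(u) = -8u + 24, we get P''(1) = 16 > 0 ⇒ local minimum; P''(5) = -16 < 0 ⇒ local maximum.
So the local minimum value is P(1) = -28/3.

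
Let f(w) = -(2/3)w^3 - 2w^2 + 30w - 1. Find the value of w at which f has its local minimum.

-5

f'(w) = -2w^2 - 4w + 30 = 0 at w = -5, 3.
f''(w) = -4w - 4. f''(-5) = 16 > 0 ⇒ local minimum; f''(3) = -16 < 0 ⇒ local maximum.
The local minimum is f(-5) = -353/3.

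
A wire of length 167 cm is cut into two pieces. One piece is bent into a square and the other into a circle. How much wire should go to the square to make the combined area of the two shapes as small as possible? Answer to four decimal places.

Let x be the length used for the square. Square side x/4; circle radius (167−x)/(2π).
A(x) = (x/4)² + π·((167−x)/(2π))² = x²/16 + (167−x)²/(4π) for 0 ≤ x ≤ 167. A'(x) = x/8 − (167−x)/(2π) = 0 gives x = 4·167/(π+4) ≈ 93.5366.
A'' = 1/8 + 1/(2π) > 0, so this gives the minimum combined area; x ≈ 93.5366 cm to the square.

93.5366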